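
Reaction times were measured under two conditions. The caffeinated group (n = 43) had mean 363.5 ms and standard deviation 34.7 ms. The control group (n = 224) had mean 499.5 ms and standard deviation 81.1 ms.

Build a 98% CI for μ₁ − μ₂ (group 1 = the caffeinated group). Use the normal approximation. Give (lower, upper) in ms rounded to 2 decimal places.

SE₁ = s₁/√n₁ = 34.7/√43 = 5.2917; SE₂ = 81.1/√224 = 5.4187.
Independent samples, unequal variances: SE_diff = √(SE₁² + SE₂²) = √(28.00208889 + 29.36230969) = 7.5739.
z* = 2.326, so margin of error = 2.326 × 7.5739 = 17.6169.
Difference in means = 363.5 − 499.5 = -136.0000.
-136.0000 ± 17.6169 → (-153.62, -118.38).

(-153.62, -118.38)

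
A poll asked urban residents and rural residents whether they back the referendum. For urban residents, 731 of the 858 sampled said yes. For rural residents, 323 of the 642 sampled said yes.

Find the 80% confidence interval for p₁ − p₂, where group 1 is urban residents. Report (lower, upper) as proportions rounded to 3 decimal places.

(0.319, 0.379)

First, p̂₁ = 731/858 = 0.8520; p̂₂ = 323/642 = 0.5031.
The two standard errors are √(0.8520×0.1480/858) = 0.01212 and √(0.5031×0.4969/642) = 0.01973.
Because the samples are independent, SE_diff = √(0.01212² + 0.01973²) = 0.02316.
Using z* = 1.282 for 80%, ME = 1.282 × 0.02316 = 0.02969.
p̂₁ − p̂₂ = 0.3489; interval 0.3489 ± 0.02969 gives (0.319, 0.379).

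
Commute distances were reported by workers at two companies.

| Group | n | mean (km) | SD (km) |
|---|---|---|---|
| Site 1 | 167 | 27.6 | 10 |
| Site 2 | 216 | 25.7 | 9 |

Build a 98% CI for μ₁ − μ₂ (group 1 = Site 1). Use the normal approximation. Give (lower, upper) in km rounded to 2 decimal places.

SE₁ = s₁/√n₁ = 10/√167 = 0.7738; SE₂ = 9/√216 = 0.6124.
Independent samples, unequal variances: SE_diff = √(SE₁² + SE₂²) = √(0.59876644 + 0.37503376) = 0.9868.
z* = 2.326, so margin of error = 2.326 × 0.9868 = 2.2953.
Difference in means = 27.6 − 25.7 = 1.9000.
1.9000 ± 2.2953 → (-0.40, 4.20).

(-0.40, 4.20)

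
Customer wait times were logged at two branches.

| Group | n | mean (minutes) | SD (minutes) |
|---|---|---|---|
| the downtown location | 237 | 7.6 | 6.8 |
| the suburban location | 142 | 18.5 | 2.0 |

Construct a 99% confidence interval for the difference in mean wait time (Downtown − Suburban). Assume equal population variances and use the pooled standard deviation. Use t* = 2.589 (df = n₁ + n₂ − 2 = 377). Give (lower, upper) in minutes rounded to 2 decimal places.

(-12.42, -9.38)

Pooled variance s_p² = [236·6.8² + 141·2.0²] / (237+142−2) = 30.4420, so s_p = 5.5174.
SE_diff = s_p·√(1/n₁ + 1/n₂) = 5.5174·√(1/237 + 1/142) = 0.5855.
t* = 2.589; margin = 2.589 × 0.5855 = 1.5159.
Difference = 7.6 − 18.5 = -10.9000.
-10.9000 ± 1.5159 → (-12.42, -9.38).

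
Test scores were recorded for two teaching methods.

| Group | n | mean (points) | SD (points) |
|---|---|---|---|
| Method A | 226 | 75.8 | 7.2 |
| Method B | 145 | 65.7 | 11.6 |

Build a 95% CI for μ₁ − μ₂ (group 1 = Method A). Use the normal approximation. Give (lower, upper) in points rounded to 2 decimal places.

(7.99, 12.21)

Standard errors of each mean: 7.2/√226 = 0.4789 and 11.6/√145 = 0.9633.
SE(x̄₁ − x̄₂) = √(0.4789² + 0.9633²) = 1.0758 for independent samples with unequal variances.
With z* = 1.960, the margin is 1.960 × 1.0758 = 2.1086.
x̄₁ − x̄₂ = 75.8 − 65.7 = 10.1000; the interval is 10.1000 ± 2.1086 = (7.99, 12.21).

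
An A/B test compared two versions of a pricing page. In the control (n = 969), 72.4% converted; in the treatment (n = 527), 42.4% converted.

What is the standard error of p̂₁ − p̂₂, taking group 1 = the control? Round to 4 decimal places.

SE₁ = √(p̂₁(1−p̂₁)/n₁) = √(0.7240·0.2760/969) = 0.01436; SE₂ = √(0.4240·0.5760/527) = 0.02153.
Independent samples: SE of the difference = √(SE₁² + SE₂²) = √(0.0002062096 + 0.0004635409) = 0.02588.

0.0259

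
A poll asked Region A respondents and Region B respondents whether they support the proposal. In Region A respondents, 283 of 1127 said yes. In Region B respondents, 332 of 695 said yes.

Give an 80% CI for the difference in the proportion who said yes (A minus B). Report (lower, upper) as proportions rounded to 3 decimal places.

(-0.256, -0.197)

First, p̂₁ = 283/1127 = 0.2511; p̂₂ = 332/695 = 0.4777.
The two standard errors are √(0.2511×0.7489/1127) = 0.01292 and √(0.4777×0.5223/695) = 0.01895.
Because the samples are independent, SE_diff = √(0.01292² + 0.01895²) = 0.02294.
Using z* = 1.282 for 80%, ME = 1.282 × 0.02294 = 0.02941.
p̂₁ − p̂₂ = -0.2266; interval -0.2266 ± 0.02941 gives (-0.256, -0.197).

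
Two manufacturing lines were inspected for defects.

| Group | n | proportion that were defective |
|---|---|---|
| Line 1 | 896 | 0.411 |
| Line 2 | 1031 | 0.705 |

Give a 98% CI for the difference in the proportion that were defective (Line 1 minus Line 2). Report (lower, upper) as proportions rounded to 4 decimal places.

SE₁ = √(p̂₁(1−p̂₁)/n₁) = √(0.4110·0.5890/896) = 0.01644; SE₂ = √(0.7050·0.2950/1031) = 0.01420.
Independent samples: SE of the difference = √(SE₁² + SE₂²) = √(0.0002702736 + 0.00020164) = 0.02172.
z* for 98% confidence is 2.326, so the margin of error is 2.326 × 0.02172 = 0.05052.
Point estimate p̂₁ − p̂₂ = 0.4110 − 0.7050 = -0.2940.
-0.2940 ± 0.05052 → (-0.3445, -0.2435).

(-0.3445, -0.2435)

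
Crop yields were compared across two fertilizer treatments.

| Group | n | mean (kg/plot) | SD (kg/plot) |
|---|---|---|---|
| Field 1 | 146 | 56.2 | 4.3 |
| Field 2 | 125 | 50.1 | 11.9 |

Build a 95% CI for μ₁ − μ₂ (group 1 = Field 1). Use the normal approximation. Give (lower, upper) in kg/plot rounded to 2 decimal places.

Per-group SEs: s₁/√n₁ = 4.3/√146 = 0.3559, s₂/√n₂ = 11.9/√125 = 1.0644.
Unpooled SE of the difference: √(0.12666481 + 1.13294736) = 1.1223.
Margin of error = z* · SE = 1.960 × 1.1223 = 2.1997.
x̄₁ − x̄₂ = 56.2 − 50.1 = 6.1000.
CI: 6.1000 ± 2.1997 = (3.90, 8.30).

(3.90, 8.30)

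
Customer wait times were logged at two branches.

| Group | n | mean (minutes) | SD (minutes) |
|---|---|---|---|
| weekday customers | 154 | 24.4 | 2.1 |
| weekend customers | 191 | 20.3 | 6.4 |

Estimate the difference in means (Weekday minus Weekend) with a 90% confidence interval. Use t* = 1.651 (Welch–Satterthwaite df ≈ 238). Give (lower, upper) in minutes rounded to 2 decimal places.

Per-group SEs: s₁/√n₁ = 2.1/√154 = 0.1692, s₂/√n₂ = 6.4/√191 = 0.4631.
Unpooled SE of the difference: √(0.02862864 + 0.21446161) = 0.4930.
Margin of error = t* · SE = 1.651 × 0.4930 = 0.8139.
x̄₁ − x̄₂ = 24.4 − 20.3 = 4.1000.
CI: 4.1000 ± 0.8139 = (3.29, 4.91).

(3.29, 4.91)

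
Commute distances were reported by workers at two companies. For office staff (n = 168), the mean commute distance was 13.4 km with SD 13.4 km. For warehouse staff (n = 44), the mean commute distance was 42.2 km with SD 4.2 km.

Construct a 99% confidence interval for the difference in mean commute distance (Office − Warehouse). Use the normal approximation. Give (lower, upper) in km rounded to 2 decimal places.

(-31.92, -25.68)

Standard errors of each mean: 13.4/√168 = 1.0338 and 4.2/√44 = 0.6332.
SE(x̄₁ − x̄₂) = √(1.0338² + 0.6332²) = 1.2123 for independent samples with unequal variances.
With z* = 2.576, the margin is 2.576 × 1.2123 = 3.1229.
x̄₁ − x̄₂ = 13.4 − 42.2 = -28.8000; the interval is -28.8000 ± 3.1229 = (-31.92, -25.68).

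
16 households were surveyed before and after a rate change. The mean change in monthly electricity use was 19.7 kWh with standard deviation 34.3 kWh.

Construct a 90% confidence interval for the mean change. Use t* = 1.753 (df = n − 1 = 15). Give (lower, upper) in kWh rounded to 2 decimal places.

Paired design: SE = s_d/√n = 34.3/√16 = 8.5750.
t* = 1.753; margin of error = 1.753 × 8.5750 = 15.0320.
19.7 ± 15.0320 → (4.67, 34.73).

(4.67, 34.73)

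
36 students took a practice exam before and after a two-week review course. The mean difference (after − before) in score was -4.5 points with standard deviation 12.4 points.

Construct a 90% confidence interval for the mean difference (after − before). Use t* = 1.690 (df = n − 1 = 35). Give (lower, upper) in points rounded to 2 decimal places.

This is a matched-pairs design, so SE = s_d/√n = 12.4/√36 = 2.0667.
Margin = 1.690 × 2.0667 = 3.4927; the interval is -4.5 ± 3.4927 = (-7.99, -1.01).

(-7.99, -1.01)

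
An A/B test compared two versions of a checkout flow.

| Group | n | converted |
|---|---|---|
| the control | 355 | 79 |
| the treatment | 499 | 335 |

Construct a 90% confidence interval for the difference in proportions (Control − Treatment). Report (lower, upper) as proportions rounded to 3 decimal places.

(-0.499, -0.399)

Sample proportions: 79/355 = 0.2225, 335/499 = 0.6713.
Each SE is √(p̂(1−p̂)/n): √(0.2225·0.7775/355) = 0.02208 and √(0.6713·0.3287/499) = 0.02103.
SE(p̂₁ − p̂₂) = √(SE₁² + SE₂²) = √(0.0004875264 + 0.0004422609) = 0.03049, since the two samples are independent.
At 90% confidence z* = 1.645; margin = 1.645 × 0.03049 = 0.05016.
The difference is 0.2225 − 0.6713 = -0.4488, so the interval is -0.4488 ± 0.05016 = (-0.499, -0.399).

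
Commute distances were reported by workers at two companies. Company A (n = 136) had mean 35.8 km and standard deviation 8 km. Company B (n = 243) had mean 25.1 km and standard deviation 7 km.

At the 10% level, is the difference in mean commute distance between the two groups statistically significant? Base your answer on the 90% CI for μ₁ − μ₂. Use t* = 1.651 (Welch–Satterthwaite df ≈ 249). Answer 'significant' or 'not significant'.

significant

Standard errors of each mean: 8/√136 = 0.6860 and 7/√243 = 0.4491.
SE(x̄₁ − x̄₂) = √(0.6860² + 0.4491²) = 0.8199 for independent samples with unequal variances.
With t* = 1.651, the margin is 1.651 × 0.8199 = 1.3537.
x̄₁ − x̄₂ = 35.8 − 25.1 = 10.7000; the interval is 10.7000 ± 1.3537 = (9.3463, 12.0537).
The interval (9.3463, 12.0537) does not contain 0, so the difference is significant.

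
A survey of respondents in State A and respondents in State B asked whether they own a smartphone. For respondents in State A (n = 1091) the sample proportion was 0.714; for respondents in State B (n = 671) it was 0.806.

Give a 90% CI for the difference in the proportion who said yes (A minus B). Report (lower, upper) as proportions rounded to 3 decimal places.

SE₁ = √(p̂₁(1−p̂₁)/n₁) = √(0.7140·0.2860/1091) = 0.01368; SE₂ = √(0.8060·0.1940/671) = 0.01527.
Independent samples: SE of the difference = √(SE₁² + SE₂²) = √(0.0001871424 + 0.0002331729) = 0.02050.
z* for 90% confidence is 1.645, so the margin of error is 1.645 × 0.02050 = 0.03372.
Point estimate p̂₁ − p̂₂ = 0.7140 − 0.8060 = -0.0920.
-0.0920 ± 0.03372 → (-0.126, -0.058).

(-0.126, -0.058)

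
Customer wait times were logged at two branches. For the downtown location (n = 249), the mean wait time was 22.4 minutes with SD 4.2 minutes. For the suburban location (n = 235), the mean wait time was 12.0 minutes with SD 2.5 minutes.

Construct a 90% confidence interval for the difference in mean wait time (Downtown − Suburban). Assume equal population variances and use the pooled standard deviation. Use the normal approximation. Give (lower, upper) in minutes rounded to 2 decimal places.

(9.88, 10.92)

Pooled variance s_p² = [248·4.2² + 234·2.5²] / (249+235−2) = 12.1104, so s_p = 3.4800.
SE_diff = s_p·√(1/n₁ + 1/n₂) = 3.4800·√(1/249 + 1/235) = 0.3165.
z* = 1.645; margin = 1.645 × 0.3165 = 0.5206.
Difference = 22.4 − 12.0 = 10.4000.
10.4000 ± 0.5206 → (9.88, 10.92).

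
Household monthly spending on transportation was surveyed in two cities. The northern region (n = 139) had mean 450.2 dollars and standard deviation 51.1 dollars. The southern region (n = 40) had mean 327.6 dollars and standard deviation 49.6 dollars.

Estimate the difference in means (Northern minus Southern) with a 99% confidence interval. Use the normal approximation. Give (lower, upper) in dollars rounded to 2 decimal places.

(99.52, 145.68)

Per-group SEs: s₁/√n₁ = 51.1/√139 = 4.3342, s₂/√n₂ = 49.6/√40 = 7.8424.
Unpooled SE of the difference: √(18.78528964 + 61.50323776) = 8.9604.
Margin of error = z* · SE = 2.576 × 8.9604 = 23.0820.
x̄₁ − x̄₂ = 450.2 − 327.6 = 122.6000.
CI: 122.6000 ± 23.0820 = (99.52, 145.68).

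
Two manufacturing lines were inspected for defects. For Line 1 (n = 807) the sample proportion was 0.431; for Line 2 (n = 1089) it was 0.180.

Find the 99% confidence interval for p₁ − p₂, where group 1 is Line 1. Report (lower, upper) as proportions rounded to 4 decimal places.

(0.1970, 0.3050)

SE₁ = √(p̂₁(1−p̂₁)/n₁) = √(0.4310·0.5690/807) = 0.01743; SE₂ = √(0.1800·0.8200/1089) = 0.01164.
Independent samples: SE of the difference = √(SE₁² + SE₂²) = √(0.0003038049 + 0.0001354896) = 0.02096.
z* for 99% confidence is 2.576, so the margin of error is 2.576 × 0.02096 = 0.05399.
Point estimate p̂₁ − p̂₂ = 0.4310 − 0.1800 = 0.2510.
0.2510 ± 0.05399 → (0.1970, 0.3050).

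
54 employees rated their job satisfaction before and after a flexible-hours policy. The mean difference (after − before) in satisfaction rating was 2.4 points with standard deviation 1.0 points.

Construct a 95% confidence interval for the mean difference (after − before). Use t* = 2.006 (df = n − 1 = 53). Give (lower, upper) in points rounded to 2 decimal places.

This is a matched-pairs design, so SE = s_d/√n = 1.0/√54 = 0.1361.
Margin = 2.006 × 0.1361 = 0.2730; the interval is 2.4 ± 0.2730 = (2.13, 2.67).

(2.13, 2.67)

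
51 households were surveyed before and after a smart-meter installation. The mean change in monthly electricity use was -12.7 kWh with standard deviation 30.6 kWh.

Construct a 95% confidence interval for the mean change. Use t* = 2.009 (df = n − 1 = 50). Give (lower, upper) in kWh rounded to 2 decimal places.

(-21.31, -4.09)

This is a matched-pairs design, so SE = s_d/√n = 30.6/√51 = 4.2849.
Margin = 2.009 × 4.2849 = 8.6084; the interval is -12.7 ± 8.6084 = (-21.31, -4.09).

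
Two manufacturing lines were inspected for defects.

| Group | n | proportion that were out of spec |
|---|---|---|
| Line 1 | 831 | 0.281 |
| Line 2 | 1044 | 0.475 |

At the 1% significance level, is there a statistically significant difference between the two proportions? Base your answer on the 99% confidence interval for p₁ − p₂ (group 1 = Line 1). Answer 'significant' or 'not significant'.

significant

Each SE is √(p̂(1−p̂)/n): √(0.2810·0.7190/831) = 0.01559 and √(0.4750·0.5250/1044) = 0.01546.
SE(p̂₁ − p̂₂) = √(SE₁² + SE₂²) = √(0.0002430481 + 0.0002390116) = 0.02196, since the two samples are independent.
At 99% confidence z* = 2.576; margin = 2.576 × 0.02196 = 0.05657.
The difference is 0.2810 − 0.4750 = -0.1940, so the interval is -0.1940 ± 0.05657 = (-0.25057, -0.13743).
The interval (-0.25057, -0.13743) does not contain 0, so the difference is significant.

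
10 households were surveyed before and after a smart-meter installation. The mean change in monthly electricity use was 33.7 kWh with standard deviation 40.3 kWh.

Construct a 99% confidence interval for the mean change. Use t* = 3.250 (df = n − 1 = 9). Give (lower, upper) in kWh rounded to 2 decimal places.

(-7.72, 75.12)

This is a matched-pairs design, so SE = s_d/√n = 40.3/√10 = 12.7440.
Margin = 3.250 × 12.7440 = 41.4180; the interval is 33.7 ± 41.4180 = (-7.72, 75.12).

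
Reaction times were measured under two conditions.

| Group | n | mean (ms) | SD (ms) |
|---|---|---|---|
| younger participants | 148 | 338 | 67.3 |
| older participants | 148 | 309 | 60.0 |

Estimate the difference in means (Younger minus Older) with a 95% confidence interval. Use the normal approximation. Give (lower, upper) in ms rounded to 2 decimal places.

(14.47, 43.53)

SE₁ = s₁/√n₁ = 67.3/√148 = 5.5320; SE₂ = 60.0/√148 = 4.9320.
Independent samples, unequal variances: SE_diff = √(SE₁² + SE₂²) = √(30.603024 + 24.324624) = 7.4113.
z* = 1.960, so margin of error = 1.960 × 7.4113 = 14.5261.
Difference in means = 338 − 309 = 29.0000.
29.0000 ± 14.5261 → (14.47, 43.53).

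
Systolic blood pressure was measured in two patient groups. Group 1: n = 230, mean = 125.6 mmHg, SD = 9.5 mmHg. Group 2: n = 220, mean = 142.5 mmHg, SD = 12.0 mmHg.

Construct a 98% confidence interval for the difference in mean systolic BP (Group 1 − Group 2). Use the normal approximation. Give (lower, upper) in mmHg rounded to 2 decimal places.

(-19.28, -14.52)

SE₁ = s₁/√n₁ = 9.5/√230 = 0.6264; SE₂ = 12.0/√220 = 0.8090.
Independent samples, unequal variances: SE_diff = √(SE₁² + SE₂²) = √(0.39237696 + 0.654481) = 1.0232.
z* = 2.326, so margin of error = 2.326 × 1.0232 = 2.3800.
Difference in means = 125.6 − 142.5 = -16.9000.
-16.9000 ± 2.3800 → (-19.28, -14.52).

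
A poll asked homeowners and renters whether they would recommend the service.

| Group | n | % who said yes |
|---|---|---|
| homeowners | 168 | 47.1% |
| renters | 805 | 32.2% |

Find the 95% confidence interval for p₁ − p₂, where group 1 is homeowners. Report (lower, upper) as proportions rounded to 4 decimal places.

(0.0669, 0.2311)

The two standard errors are √(0.4710×0.5290/168) = 0.03851 and √(0.3220×0.6780/805) = 0.01647.
Because the samples are independent, SE_diff = √(0.03851² + 0.01647²) = 0.04188.
Using z* = 1.960 for 95%, ME = 1.960 × 0.04188 = 0.08208.
p̂₁ − p̂₂ = 0.1490; interval 0.1490 ± 0.08208 gives (0.0669, 0.2311).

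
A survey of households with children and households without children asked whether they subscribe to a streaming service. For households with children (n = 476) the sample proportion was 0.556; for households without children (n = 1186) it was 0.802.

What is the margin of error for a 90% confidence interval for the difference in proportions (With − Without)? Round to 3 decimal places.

0.042

SE₁ = √(p̂₁(1−p̂₁)/n₁) = √(0.5560·0.4440/476) = 0.02277; SE₂ = √(0.8020·0.1980/1186) = 0.01157.
Independent samples: SE of the difference = √(SE₁² + SE₂²) = √(0.0005184729 + 0.0001338649) = 0.02554.
z* for 90% confidence is 1.645, so the margin of error is 1.645 × 0.02554 = 0.04201.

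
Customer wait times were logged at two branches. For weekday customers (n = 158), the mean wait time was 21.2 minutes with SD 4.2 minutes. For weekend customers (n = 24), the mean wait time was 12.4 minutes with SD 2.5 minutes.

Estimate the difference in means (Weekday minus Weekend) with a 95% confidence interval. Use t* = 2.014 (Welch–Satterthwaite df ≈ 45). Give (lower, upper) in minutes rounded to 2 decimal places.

Per-group SEs: s₁/√n₁ = 4.2/√158 = 0.3341, s₂/√n₂ = 2.5/√24 = 0.5103.
Unpooled SE of the difference: √(0.11162281 + 0.26040609) = 0.6099.
Margin of error = t* · SE = 2.014 × 0.6099 = 1.2283.
x̄₁ − x̄₂ = 21.2 − 12.4 = 8.8000.
CI: 8.8000 ± 1.2283 = (7.57, 10.03).

(7.57, 10.03)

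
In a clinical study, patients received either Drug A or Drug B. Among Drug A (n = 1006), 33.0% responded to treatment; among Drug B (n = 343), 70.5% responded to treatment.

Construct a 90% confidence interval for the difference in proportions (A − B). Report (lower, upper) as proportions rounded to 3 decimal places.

Each SE is √(p̂(1−p̂)/n): √(0.3300·0.6700/1006) = 0.01483 and √(0.7050·0.2950/343) = 0.02462.
SE(p̂₁ − p̂₂) = √(SE₁² + SE₂²) = √(0.0002199289 + 0.0006061444) = 0.02874, since the two samples are independent.
At 90% confidence z* = 1.645; margin = 1.645 × 0.02874 = 0.04728.
The difference is 0.3300 − 0.7050 = -0.3750, so the interval is -0.3750 ± 0.04728 = (-0.422, -0.328).

(-0.422, -0.328)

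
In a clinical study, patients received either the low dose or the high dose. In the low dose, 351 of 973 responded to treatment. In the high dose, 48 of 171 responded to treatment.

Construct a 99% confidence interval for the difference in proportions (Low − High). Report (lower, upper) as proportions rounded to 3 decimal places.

p̂₁ = 351/973 = 0.3607 and p̂₂ = 48/171 = 0.2807.
SE₁ = √(p̂₁(1−p̂₁)/n₁) = √(0.3607·0.6393/973) = 0.01539; SE₂ = √(0.2807·0.7193/171) = 0.03436.
Independent samples: SE of the difference = √(SE₁² + SE₂²) = √(0.0002368521 + 0.0011806096) = 0.03765.
z* for 99% confidence is 2.576, so the margin of error is 2.576 × 0.03765 = 0.09699.
Point estimate p̂₁ − p̂₂ = 0.3607 − 0.2807 = 0.0800.
0.0800 ± 0.09699 → (-0.017, 0.177).

(-0.017, 0.177)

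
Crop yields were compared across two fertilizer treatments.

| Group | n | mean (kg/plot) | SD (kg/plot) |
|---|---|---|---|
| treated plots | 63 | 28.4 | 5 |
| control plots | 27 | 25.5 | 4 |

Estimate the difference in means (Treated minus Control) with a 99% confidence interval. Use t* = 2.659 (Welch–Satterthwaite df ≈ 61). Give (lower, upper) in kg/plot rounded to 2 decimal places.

Per-group SEs: s₁/√n₁ = 5/√63 = 0.6299, s₂/√n₂ = 4/√27 = 0.7698.
Unpooled SE of the difference: √(0.39677401 + 0.59259204) = 0.9947.
Margin of error = t* · SE = 2.659 × 0.9947 = 2.6449.
x̄₁ − x̄₂ = 28.4 − 25.5 = 2.9000.
CI: 2.9000 ± 2.6449 = (0.26, 5.54).

(0.26, 5.54)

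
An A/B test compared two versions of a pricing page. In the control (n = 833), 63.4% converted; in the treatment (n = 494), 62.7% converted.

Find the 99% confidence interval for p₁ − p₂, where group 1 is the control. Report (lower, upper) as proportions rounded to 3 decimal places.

(-0.064, 0.078)

SE₁ = √(p̂₁(1−p̂₁)/n₁) = √(0.6340·0.3660/833) = 0.01669; SE₂ = √(0.6270·0.3730/494) = 0.02176.
Independent samples: SE of the difference = √(SE₁² + SE₂²) = √(0.0002785561 + 0.0004734976) = 0.02742.
z* for 99% confidence is 2.576, so the margin of error is 2.576 × 0.02742 = 0.07063.
Point estimate p̂₁ − p̂₂ = 0.6340 − 0.6270 = 0.0070.
0.0070 ± 0.07063 → (-0.064, 0.078).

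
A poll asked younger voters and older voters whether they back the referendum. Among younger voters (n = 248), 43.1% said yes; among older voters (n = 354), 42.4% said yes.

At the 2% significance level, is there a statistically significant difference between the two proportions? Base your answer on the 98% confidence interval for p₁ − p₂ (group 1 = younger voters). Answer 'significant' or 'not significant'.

Each SE is √(p̂(1−p̂)/n): √(0.4310·0.5690/248) = 0.03145 and √(0.4240·0.5760/354) = 0.02627.
SE(p̂₁ − p̂₂) = √(SE₁² + SE₂²) = √(0.0009891025 + 0.0006901129) = 0.04098, since the two samples are independent.
At 98% confidence z* = 2.326; margin = 2.326 × 0.04098 = 0.09532.
The difference is 0.4310 − 0.4240 = 0.0070, so the interval is 0.0070 ± 0.09532 = (-0.08832, 0.10232).
The interval (-0.08832, 0.10232) contains 0, so the difference is not significant.

not significant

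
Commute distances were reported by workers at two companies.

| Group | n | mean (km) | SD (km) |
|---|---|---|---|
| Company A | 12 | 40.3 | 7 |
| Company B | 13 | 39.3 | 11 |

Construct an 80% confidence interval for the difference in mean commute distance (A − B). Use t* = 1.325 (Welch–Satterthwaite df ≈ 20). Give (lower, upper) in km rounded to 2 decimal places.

SE₁ = s₁/√n₁ = 7/√12 = 2.0207; SE₂ = 11/√13 = 3.0509.
Independent samples, unequal variances: SE_diff = √(SE₁² + SE₂²) = √(4.08322849 + 9.30799081) = 3.6594.
t* = 1.325, so margin of error = 1.325 × 3.6594 = 4.8487.
Difference in means = 40.3 − 39.3 = 1.0000.
1.0000 ± 4.8487 → (-3.85, 5.85).

(-3.85, 5.85)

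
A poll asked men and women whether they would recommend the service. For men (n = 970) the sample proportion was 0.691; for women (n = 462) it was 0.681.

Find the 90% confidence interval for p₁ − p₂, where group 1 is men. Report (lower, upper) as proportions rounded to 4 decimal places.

Each SE is √(p̂(1−p̂)/n): √(0.6910·0.3090/970) = 0.01484 and √(0.6810·0.3190/462) = 0.02168.
SE(p̂₁ − p̂₂) = √(SE₁² + SE₂²) = √(0.0002202256 + 0.0004700224) = 0.02627, since the two samples are independent.
At 90% confidence z* = 1.645; margin = 1.645 × 0.02627 = 0.04321.
The difference is 0.6910 − 0.6810 = 0.0100, so the interval is 0.0100 ± 0.04321 = (-0.0332, 0.0532).

(-0.0332, 0.0532)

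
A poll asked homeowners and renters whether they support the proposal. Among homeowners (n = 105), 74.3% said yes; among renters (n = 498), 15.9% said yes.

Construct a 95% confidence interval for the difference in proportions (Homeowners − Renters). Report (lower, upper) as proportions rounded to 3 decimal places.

(0.494, 0.674)

The two standard errors are √(0.7430×0.2570/105) = 0.04264 and √(0.1590×0.8410/498) = 0.01639.
Because the samples are independent, SE_diff = √(0.04264² + 0.01639²) = 0.04568.
Using z* = 1.960 for 95%, ME = 1.960 × 0.04568 = 0.08953.
p̂₁ − p̂₂ = 0.5840; interval 0.5840 ± 0.08953 gives (0.494, 0.674).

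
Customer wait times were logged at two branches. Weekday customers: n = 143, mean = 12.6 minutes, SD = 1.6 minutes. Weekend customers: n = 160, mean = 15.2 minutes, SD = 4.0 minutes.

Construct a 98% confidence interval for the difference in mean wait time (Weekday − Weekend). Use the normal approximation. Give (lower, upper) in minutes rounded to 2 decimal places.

(-3.40, -1.80)

Standard errors of each mean: 1.6/√143 = 0.1338 and 4.0/√160 = 0.3162.
SE(x̄₁ − x̄₂) = √(0.1338² + 0.3162²) = 0.3433 for independent samples with unequal variances.
With z* = 2.326, the margin is 2.326 × 0.3433 = 0.7985.
x̄₁ − x̄₂ = 12.6 − 15.2 = -2.6000; the interval is -2.6000 ± 0.7985 = (-3.40, -1.80).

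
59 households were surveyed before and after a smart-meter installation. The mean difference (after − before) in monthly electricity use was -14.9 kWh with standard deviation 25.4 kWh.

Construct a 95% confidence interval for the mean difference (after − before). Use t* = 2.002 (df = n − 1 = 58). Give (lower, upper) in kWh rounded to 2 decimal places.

Paired design: SE = s_d/√n = 25.4/√59 = 3.3068.
t* = 2.002; margin of error = 2.002 × 3.3068 = 6.6202.
-14.9 ± 6.6202 → (-21.52, -8.28).

(-21.52, -8.28)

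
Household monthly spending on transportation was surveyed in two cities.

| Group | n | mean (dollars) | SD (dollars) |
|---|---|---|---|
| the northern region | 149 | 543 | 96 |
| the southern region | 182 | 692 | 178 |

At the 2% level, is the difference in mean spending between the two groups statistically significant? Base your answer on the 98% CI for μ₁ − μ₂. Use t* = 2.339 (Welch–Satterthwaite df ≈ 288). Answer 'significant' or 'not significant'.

Standard errors of each mean: 96/√149 = 7.8646 and 178/√182 = 13.1942.
SE(x̄₁ − x̄₂) = √(7.8646² + 13.1942²) = 15.3603 for independent samples with unequal variances.
With t* = 2.339, the margin is 2.339 × 15.3603 = 35.9277.
x̄₁ − x̄₂ = 543 − 692 = -149.0000; the interval is -149.0000 ± 35.9277 = (-184.9277, -113.0723).
The interval (-184.9277, -113.0723) does not contain 0, so the difference is significant.

significant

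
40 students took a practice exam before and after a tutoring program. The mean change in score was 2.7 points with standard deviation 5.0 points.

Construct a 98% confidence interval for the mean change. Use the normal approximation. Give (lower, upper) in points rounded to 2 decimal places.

Paired design: SE = s_d/√n = 5.0/√40 = 0.7906.
z* = 2.326; margin of error = 2.326 × 0.7906 = 1.8389.
2.7 ± 1.8389 → (0.86, 4.54).

(0.86, 4.54)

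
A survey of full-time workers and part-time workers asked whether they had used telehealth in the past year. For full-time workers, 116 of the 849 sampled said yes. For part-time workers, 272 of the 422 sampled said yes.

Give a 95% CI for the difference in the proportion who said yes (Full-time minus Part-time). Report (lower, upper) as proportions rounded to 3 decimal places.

(-0.559, -0.457)

p̂₁ = 116/849 = 0.1366 and p̂₂ = 272/422 = 0.6445.
SE₁ = √(p̂₁(1−p̂₁)/n₁) = √(0.1366·0.8634/849) = 0.01179; SE₂ = √(0.6445·0.3555/422) = 0.02330.
Independent samples: SE of the difference = √(SE₁² + SE₂²) = √(0.0001390041 + 0.00054289) = 0.02611.
z* for 95% confidence is 1.960, so the margin of error is 1.960 × 0.02611 = 0.05118.
Point estimate p̂₁ − p̂₂ = 0.1366 − 0.6445 = -0.5079.
-0.5079 ± 0.05118 → (-0.559, -0.457).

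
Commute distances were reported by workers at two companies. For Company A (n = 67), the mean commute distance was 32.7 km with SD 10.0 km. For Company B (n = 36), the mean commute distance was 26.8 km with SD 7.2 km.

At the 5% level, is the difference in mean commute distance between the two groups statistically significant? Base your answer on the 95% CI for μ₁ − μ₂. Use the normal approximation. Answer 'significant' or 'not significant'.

significant

Standard errors of each mean: 10.0/√67 = 1.2217 and 7.2/√36 = 1.2000.
SE(x̄₁ − x̄₂) = √(1.2217² + 1.2000²) = 1.7125 for independent samples with unequal variances.
With z* = 1.960, the margin is 1.960 × 1.7125 = 3.3565.
x̄₁ − x̄₂ = 32.7 − 26.8 = 5.9000; the interval is 5.9000 ± 3.3565 = (2.5435, 9.2565).
The interval (2.5435, 9.2565) does not contain 0, so the difference is significant.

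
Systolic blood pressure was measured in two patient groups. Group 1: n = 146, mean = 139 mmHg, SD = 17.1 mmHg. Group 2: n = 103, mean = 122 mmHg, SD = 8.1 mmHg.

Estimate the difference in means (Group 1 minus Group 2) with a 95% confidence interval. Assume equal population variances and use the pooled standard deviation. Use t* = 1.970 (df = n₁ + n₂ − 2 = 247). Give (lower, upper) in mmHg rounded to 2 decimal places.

(13.43, 20.57)

s_p = √[((n₁−1)s₁² + (n₂−1)s₂²)/(n₁+n₂−2)] = √[(145·17.1² + 102·8.1²)/247] = 14.0979.
SE = 14.0979·√(1/146 + 1/103) = 1.8141.
With t* = 1.970, margin = 1.970 × 1.8141 = 3.5738.
x̄₁ − x̄₂ = 139 − 122 = 17.0000; interval 17.0000 ± 3.5738 = (13.43, 20.57).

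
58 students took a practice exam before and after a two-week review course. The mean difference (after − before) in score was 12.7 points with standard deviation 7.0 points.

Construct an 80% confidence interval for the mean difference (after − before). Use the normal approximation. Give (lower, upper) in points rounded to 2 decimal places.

This is a matched-pairs design, so SE = s_d/√n = 7.0/√58 = 0.9191.
Margin = 1.282 × 0.9191 = 1.1783; the interval is 12.7 ± 1.1783 = (11.52, 13.88).

(11.52, 13.88)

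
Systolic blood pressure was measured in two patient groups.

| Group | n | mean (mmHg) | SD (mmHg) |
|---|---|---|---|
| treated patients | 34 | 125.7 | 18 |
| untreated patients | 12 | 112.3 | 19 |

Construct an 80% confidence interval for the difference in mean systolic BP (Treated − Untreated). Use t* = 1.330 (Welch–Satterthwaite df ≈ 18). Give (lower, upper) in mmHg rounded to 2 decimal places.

(5.03, 21.77)

SE₁ = s₁/√n₁ = 18/√34 = 3.0870; SE₂ = 19/√12 = 5.4848.
Independent samples, unequal variances: SE_diff = √(SE₁² + SE₂²) = √(9.529569 + 30.08303104) = 6.2939.
t* = 1.330, so margin of error = 1.330 × 6.2939 = 8.3709.
Difference in means = 125.7 − 112.3 = 13.4000.
13.4000 ± 8.3709 → (5.03, 21.77).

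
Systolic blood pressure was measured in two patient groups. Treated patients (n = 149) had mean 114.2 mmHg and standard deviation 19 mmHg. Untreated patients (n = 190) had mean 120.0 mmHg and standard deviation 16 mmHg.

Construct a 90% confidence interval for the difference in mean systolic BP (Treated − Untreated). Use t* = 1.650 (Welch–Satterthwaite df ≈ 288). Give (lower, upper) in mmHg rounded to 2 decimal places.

(-9.00, -2.60)

Per-group SEs: s₁/√n₁ = 19/√149 = 1.5565, s₂/√n₂ = 16/√190 = 1.1608.
Unpooled SE of the difference: √(2.42269225 + 1.34745664) = 1.9417.
Margin of error = t* · SE = 1.650 × 1.9417 = 3.2038.
x̄₁ − x̄₂ = 114.2 − 120.0 = -5.8000.
CI: -5.8000 ± 3.2038 = (-9.00, -2.60).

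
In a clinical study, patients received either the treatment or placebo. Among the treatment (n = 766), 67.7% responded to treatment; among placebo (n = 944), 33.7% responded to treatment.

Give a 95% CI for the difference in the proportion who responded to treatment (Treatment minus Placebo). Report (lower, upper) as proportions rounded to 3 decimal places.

The two standard errors are √(0.6770×0.3230/766) = 0.01690 and √(0.3370×0.6630/944) = 0.01538.
Because the samples are independent, SE_diff = √(0.01690² + 0.01538²) = 0.02285.
Using z* = 1.960 for 95%, ME = 1.960 × 0.02285 = 0.04479.
p̂₁ − p̂₂ = 0.3400; interval 0.3400 ± 0.04479 gives (0.295, 0.385).

(0.295, 0.385)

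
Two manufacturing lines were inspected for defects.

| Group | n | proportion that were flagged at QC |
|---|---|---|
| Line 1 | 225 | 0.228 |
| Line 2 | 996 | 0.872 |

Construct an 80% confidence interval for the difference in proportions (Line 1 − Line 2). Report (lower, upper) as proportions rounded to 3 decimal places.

(-0.682, -0.606)

SE₁ = √(p̂₁(1−p̂₁)/n₁) = √(0.2280·0.7720/225) = 0.02797; SE₂ = √(0.8720·0.1280/996) = 0.01059.
Independent samples: SE of the difference = √(SE₁² + SE₂²) = √(0.0007823209 + 0.0001121481) = 0.02991.
z* for 80% confidence is 1.282, so the margin of error is 1.282 × 0.02991 = 0.03834.
Point estimate p̂₁ − p̂₂ = 0.2280 − 0.8720 = -0.6440.
-0.6440 ± 0.03834 → (-0.682, -0.606).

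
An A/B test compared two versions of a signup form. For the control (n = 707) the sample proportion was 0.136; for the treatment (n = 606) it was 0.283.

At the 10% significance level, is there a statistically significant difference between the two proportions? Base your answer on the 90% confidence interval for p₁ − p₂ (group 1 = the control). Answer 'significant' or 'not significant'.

The two standard errors are √(0.1360×0.8640/707) = 0.01289 and √(0.2830×0.7170/606) = 0.01830.
Because the samples are independent, SE_diff = √(0.01289² + 0.01830²) = 0.02238.
Using z* = 1.645 for 90%, ME = 1.645 × 0.02238 = 0.03682.
p̂₁ − p̂₂ = -0.1470; interval -0.1470 ± 0.03682 gives (-0.18382, -0.11018).
The interval (-0.18382, -0.11018) does not contain 0, so the difference is significant.

significant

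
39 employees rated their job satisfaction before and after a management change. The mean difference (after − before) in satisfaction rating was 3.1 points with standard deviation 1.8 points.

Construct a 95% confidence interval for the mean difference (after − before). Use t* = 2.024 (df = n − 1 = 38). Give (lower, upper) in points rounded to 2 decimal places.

(2.52, 3.68)

Paired design: SE = s_d/√n = 1.8/√39 = 0.2882.
t* = 2.024; margin of error = 2.024 × 0.2882 = 0.5833.
3.1 ± 0.5833 → (2.52, 3.68).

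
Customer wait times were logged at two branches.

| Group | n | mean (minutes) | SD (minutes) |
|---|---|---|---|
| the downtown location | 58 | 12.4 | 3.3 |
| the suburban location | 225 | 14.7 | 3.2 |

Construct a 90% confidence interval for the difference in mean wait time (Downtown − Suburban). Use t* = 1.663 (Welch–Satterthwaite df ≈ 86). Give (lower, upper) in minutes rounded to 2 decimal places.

Standard errors of each mean: 3.3/√58 = 0.4333 and 3.2/√225 = 0.2133.
SE(x̄₁ − x̄₂) = √(0.4333² + 0.2133²) = 0.4830 for independent samples with unequal variances.
With t* = 1.663, the margin is 1.663 × 0.4830 = 0.8032.
x̄₁ − x̄₂ = 12.4 − 14.7 = -2.3000; the interval is -2.3000 ± 0.8032 = (-3.10, -1.50).

(-3.10, -1.50)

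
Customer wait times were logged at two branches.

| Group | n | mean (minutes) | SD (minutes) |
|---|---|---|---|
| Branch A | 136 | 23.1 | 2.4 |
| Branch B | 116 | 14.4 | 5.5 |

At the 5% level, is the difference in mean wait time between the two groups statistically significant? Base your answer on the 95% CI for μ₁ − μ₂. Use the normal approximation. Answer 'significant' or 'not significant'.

significant

Per-group SEs: s₁/√n₁ = 2.4/√136 = 0.2058, s₂/√n₂ = 5.5/√116 = 0.5107.
Unpooled SE of the difference: √(0.04235364 + 0.26081449) = 0.5506.
Margin of error = z* · SE = 1.960 × 0.5506 = 1.0792.
x̄₁ − x̄₂ = 23.1 − 14.4 = 8.7000.
CI: 8.7000 ± 1.0792 = (7.6208, 9.7792).
The interval (7.6208, 9.7792) does not contain 0, so the difference is significant.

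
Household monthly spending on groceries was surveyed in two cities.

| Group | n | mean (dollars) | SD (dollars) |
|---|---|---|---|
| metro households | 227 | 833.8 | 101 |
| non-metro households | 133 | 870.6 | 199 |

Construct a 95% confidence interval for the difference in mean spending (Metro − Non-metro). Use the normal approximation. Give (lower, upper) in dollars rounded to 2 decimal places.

(-73.08, -0.52)

SE₁ = s₁/√n₁ = 101/√227 = 6.7036; SE₂ = 199/√133 = 17.2555.
Independent samples, unequal variances: SE_diff = √(SE₁² + SE₂²) = √(44.93825296 + 297.75228025) = 18.5119.
z* = 1.960, so margin of error = 1.960 × 18.5119 = 36.2833.
Difference in means = 833.8 − 870.6 = -36.8000.
-36.8000 ± 36.2833 → (-73.08, -0.52).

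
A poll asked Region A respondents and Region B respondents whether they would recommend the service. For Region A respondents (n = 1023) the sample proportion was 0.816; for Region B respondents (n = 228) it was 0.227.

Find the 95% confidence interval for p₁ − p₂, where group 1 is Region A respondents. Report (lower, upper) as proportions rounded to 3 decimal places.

SE₁ = √(p̂₁(1−p̂₁)/n₁) = √(0.8160·0.1840/1023) = 0.01211; SE₂ = √(0.2270·0.7730/228) = 0.02774.
Independent samples: SE of the difference = √(SE₁² + SE₂²) = √(0.0001466521 + 0.0007695076) = 0.03027.
z* for 95% confidence is 1.960, so the margin of error is 1.960 × 0.03027 = 0.05933.
Point estimate p̂₁ − p̂₂ = 0.8160 − 0.2270 = 0.5890.
0.5890 ± 0.05933 → (0.530, 0.648).

(0.530, 0.648)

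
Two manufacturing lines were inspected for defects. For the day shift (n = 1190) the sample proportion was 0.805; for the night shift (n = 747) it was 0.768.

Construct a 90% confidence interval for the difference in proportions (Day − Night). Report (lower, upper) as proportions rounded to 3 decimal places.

The two standard errors are √(0.8050×0.1950/1190) = 0.01149 and √(0.7680×0.2320/747) = 0.01544.
Because the samples are independent, SE_diff = √(0.01149² + 0.01544²) = 0.01925.
Using z* = 1.645 for 90%, ME = 1.645 × 0.01925 = 0.03167.
p̂₁ − p̂₂ = 0.0370; interval 0.0370 ± 0.03167 gives (0.005, 0.069).

(0.005, 0.069)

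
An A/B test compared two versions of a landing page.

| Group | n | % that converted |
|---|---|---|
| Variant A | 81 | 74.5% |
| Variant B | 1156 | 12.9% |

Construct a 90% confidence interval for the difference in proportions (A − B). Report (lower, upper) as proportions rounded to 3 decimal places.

(0.535, 0.697)

SE₁ = √(p̂₁(1−p̂₁)/n₁) = √(0.7450·0.2550/81) = 0.04843; SE₂ = √(0.1290·0.8710/1156) = 0.00986.
Independent samples: SE of the difference = √(SE₁² + SE₂²) = √(0.0023454649 + 0.0000972196) = 0.04942.
z* for 90% confidence is 1.645, so the margin of error is 1.645 × 0.04942 = 0.08130.
Point estimate p̂₁ − p̂₂ = 0.7450 − 0.1290 = 0.6160.
0.6160 ± 0.08130 → (0.535, 0.697).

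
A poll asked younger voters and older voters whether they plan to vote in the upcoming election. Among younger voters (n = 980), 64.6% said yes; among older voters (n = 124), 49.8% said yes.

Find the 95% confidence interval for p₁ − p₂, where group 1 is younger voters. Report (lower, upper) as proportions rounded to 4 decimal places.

Each SE is √(p̂(1−p̂)/n): √(0.6460·0.3540/980) = 0.01528 and √(0.4980·0.5020/124) = 0.04490.
SE(p̂₁ − p̂₂) = √(SE₁² + SE₂²) = √(0.0002334784 + 0.00201601) = 0.04743, since the two samples are independent.
At 95% confidence z* = 1.960; margin = 1.960 × 0.04743 = 0.09296.
The difference is 0.6460 − 0.4980 = 0.1480, so the interval is 0.1480 ± 0.09296 = (0.0550, 0.2410).

(0.0550, 0.2410)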